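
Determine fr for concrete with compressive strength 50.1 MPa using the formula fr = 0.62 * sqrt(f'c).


fr = 0.62 * sqrt(50.1)
= 4.388 MPa

4.388


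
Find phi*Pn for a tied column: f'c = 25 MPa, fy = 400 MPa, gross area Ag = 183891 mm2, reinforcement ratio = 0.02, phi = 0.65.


Ast = rho * Ag = 0.02 * 183891 = 3677.82 mm2
phi*Pn = 0.65 * 0.80 * (0.85 * 25 * (183891 - 3677.82) + 400 * 3677.82) / 1000
= 2756.34 kN

2756.34


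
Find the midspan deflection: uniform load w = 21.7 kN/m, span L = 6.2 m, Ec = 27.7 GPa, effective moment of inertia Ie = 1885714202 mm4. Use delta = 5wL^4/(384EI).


Convert: L = 6.2 m = 6200 mm, Ec = 27.7 GPa = 27700 MPa
delta = 5 * 21.7 * 6200^4 / (384 * 27700 * 1885714202)
= 7.99 mm

7.99


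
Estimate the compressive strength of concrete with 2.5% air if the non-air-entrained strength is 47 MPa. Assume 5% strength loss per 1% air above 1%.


Strength loss = (2.5 - 1) * 5 = 7.5%
f'c = 47 * (1 - 7.5/100)
= 43.48 MPa

43.48


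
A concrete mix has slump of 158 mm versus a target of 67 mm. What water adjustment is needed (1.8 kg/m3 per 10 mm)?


Difference = 67 - 158 = -91 mm
Water adjustment = -91 * 1.8 / 10 = -16.4 kg/m3

-16.4


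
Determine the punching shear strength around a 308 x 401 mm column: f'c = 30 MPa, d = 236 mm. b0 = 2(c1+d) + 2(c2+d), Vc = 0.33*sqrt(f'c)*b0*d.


b0 = 2*(308 + 236) + 2*(401 + 236) = 2362 mm
Vc = 0.33 * sqrt(30) * 2362 * 236 / 1000
= 1007.55 kN

1007.55


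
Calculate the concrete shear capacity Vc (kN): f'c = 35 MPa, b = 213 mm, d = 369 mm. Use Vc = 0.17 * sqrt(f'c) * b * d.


Vc = 0.17 * sqrt(35) * 213 * 369 / 1000
= 79.05 kN

79.05


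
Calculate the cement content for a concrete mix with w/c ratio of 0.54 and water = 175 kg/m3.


Cement = water / (w/c)
= 175 / 0.54
= 324.1 kg/m3

324.1


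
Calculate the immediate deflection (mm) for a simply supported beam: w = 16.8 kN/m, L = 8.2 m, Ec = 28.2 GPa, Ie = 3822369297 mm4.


Convert: L = 8.2 m = 8200 mm, Ec = 28.2 GPa = 28200 MPa
delta = 5 * 16.8 * 8200^4 / (384 * 28200 * 3822369297)
= 9.18 mm

9.18


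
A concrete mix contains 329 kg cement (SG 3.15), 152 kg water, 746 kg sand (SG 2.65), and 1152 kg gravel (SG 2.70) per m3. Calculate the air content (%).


Vol cement = 329 / (3.15 * 1000) = 0.104444 m3
Vol water = 152 / 1000 = 0.152 m3
Vol sand = 746 / (2.65 * 1000) = 0.281509 m3
Vol gravel = 1152 / (2.70 * 1000) = 0.426667 m3
Total solid + water volume = 0.964621 m3
Air = (1 - 0.964621) * 100 = 3.54%

3.54


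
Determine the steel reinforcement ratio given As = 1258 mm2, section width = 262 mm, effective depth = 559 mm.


rho = As / (b * d)
= 1258 / (262 * 559)
= 0.0086

0.0086


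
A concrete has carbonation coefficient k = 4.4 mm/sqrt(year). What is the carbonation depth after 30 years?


depth = k * sqrt(t)
= 4.4 * sqrt(30)
= 24.1 mm

24.1


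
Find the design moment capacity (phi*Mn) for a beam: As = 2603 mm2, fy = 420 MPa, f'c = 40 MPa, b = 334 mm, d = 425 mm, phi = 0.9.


a = As * fy / (0.85 * f'c * b)
= 2603 * 420 / (0.85 * 40 * 334)
= 96.2716 mm
Mn = As * fy * (d - a/2) / 10^6
= 412.0106 kN-m
phi*Mn = 0.9 * 412.0106 = 370.81 kN-m

370.81


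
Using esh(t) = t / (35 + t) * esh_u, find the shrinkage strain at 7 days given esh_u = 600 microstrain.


esh(7) = 7 / (35 + 7) * 600
= 7 / 42 * 600
= 100.0 microstrain

100.0


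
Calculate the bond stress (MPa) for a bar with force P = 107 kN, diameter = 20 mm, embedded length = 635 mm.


u = P / (pi * db * ld)
= 107 * 1000 / (pi * 20 * 635)
= 2.682 MPa

2.682


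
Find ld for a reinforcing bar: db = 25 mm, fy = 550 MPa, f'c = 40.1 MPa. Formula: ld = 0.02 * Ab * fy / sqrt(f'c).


Ab = pi * 25^2 / 4 = 490.874 mm2
ld = 0.02 * 490.874 * 550 / sqrt(40.1)
= 852.7 mm

852.7


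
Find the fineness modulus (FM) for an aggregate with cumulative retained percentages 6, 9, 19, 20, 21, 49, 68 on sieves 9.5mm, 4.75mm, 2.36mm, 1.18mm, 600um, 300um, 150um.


FM = sum(cumulative % retained) / 100
= 192 / 100
= 1.92

1.92


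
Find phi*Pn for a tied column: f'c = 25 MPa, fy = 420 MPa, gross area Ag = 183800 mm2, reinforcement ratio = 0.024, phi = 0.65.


Ast = rho * Ag = 0.024 * 183800 = 4411.2 mm2
phi*Pn = 0.65 * 0.80 * (0.85 * 25 * (183800 - 4411.2) + 420 * 4411.2) / 1000
= 2945.65 kN

2945.65


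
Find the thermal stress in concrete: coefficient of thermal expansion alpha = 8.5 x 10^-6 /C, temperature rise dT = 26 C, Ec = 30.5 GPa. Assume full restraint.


sigma = alpha * dT * Ec
= 8.5e-6 * 26 * 30.5 * 1000
= 6.74 MPa

6.74


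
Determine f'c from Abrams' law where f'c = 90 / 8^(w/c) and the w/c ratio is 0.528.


f'c = 90 / 8^0.528
= 90 / 2.998
= 30.02 MPa

30.02


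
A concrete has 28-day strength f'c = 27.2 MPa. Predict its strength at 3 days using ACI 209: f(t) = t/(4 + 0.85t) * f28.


f(3) = 3 / (4 + 0.85 * 3) * 27.2
= 3 / 6.55 * 27.2
= 12.46 MPa

12.46


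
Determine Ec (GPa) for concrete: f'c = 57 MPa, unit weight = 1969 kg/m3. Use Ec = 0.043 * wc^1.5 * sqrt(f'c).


Ec = 0.043 * 1969^1.5 * sqrt(57) / 1000
= 28.36 GPa

28.36


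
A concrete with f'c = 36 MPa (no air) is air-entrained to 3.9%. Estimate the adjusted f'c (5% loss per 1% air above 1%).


Strength loss = (3.9 - 1) * 5 = 14.5%
f'c = 36 * (1 - 14.5/100)
= 30.78 MPa

30.78


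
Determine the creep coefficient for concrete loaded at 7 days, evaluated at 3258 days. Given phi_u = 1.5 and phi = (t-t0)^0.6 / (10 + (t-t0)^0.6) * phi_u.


dt = 3258 - 7 = 3251
phi = 3251^0.6 / (10 + 3251^0.6) * 1.5
= 1.391

1.391


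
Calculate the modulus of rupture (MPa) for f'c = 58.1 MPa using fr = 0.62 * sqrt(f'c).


fr = 0.62 * sqrt(58.1)
= 4.726 MPa

4.726


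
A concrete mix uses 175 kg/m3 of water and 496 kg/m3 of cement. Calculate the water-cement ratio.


w/c = water / cement
w/c = 175 / 496 = 0.353

0.353


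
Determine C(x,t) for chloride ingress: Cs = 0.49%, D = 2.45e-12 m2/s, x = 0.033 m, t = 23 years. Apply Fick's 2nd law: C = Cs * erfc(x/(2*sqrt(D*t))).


t_seconds = 23 * 365.25 * 24 * 3600 = 725824800.0 s
arg = 0.033 / (2 * sqrt(2.45e-12 * 725824800.0))
= 0.3913
erfc(0.3913) = 0.58
C = 0.49 * 0.58 = 0.2842%

0.2842


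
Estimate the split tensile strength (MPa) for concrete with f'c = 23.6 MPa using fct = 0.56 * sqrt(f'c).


fct = 0.56 * sqrt(23.6)
= 0.56 * 4.858
= 2.72 MPa

2.72


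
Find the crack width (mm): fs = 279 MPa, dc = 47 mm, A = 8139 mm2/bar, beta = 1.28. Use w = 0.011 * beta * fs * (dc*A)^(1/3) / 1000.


w = 0.011 * beta * fs * (dc * A)^(1/3) / 1000
= 0.011 * 1.28 * 279 * (47 * 8139)^(1/3) / 1000
= 0.285 mm

0.285


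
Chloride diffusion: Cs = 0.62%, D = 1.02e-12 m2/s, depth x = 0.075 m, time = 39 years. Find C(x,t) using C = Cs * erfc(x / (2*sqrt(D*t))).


t_seconds = 39 * 365.25 * 24 * 3600 = 1230746400.0 s
arg = 0.075 / (2 * sqrt(1.02e-12 * 1230746400.0))
= 1.0584
erfc(1.0584) = 0.1344
C = 0.62 * 0.1344 = 0.0834%

0.0834


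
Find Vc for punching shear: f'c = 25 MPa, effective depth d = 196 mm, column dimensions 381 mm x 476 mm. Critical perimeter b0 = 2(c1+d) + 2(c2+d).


b0 = 2*(381 + 196) + 2*(476 + 196) = 2498 mm
Vc = 0.33 * sqrt(25) * 2498 * 196 / 1000
= 807.85 kN

807.85


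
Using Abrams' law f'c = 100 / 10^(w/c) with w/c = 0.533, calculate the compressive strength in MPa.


f'c = 100 / 10^0.533
= 100 / 3.412
= 29.31 MPa

29.31


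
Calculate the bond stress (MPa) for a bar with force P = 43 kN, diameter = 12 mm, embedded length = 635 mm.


u = P / (pi * db * ld)
= 43 * 1000 / (pi * 12 * 635)
= 1.796 MPa

1.796


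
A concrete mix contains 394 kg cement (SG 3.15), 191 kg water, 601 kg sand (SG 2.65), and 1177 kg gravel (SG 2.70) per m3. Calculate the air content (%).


Vol cement = 394 / (3.15 * 1000) = 0.125079 m3
Vol water = 191 / 1000 = 0.191 m3
Vol sand = 601 / (2.65 * 1000) = 0.226792 m3
Vol gravel = 1177 / (2.70 * 1000) = 0.435926 m3
Total solid + water volume = 0.978798 m3
Air = (1 - 0.978798) * 100 = 2.12%

2.12


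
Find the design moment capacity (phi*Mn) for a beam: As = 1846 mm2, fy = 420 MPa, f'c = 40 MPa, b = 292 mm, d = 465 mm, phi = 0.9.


a = As * fy / (0.85 * f'c * b)
= 1846 * 420 / (0.85 * 40 * 292)
= 78.0943 mm
Mn = As * fy * (d - a/2) / 10^6
= 330.2498 kN-m
phi*Mn = 0.9 * 330.2498 = 297.22 kN-m

297.22


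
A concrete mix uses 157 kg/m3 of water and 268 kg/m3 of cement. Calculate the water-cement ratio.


w/c = water / cement
w/c = 157 / 268 = 0.586

0.586


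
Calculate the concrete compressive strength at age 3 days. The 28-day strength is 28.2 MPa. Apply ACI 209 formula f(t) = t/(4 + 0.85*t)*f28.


f(3) = 3 / (4 + 0.85 * 3) * 28.2
= 3 / 6.55 * 28.2
= 12.92 MPa

12.92


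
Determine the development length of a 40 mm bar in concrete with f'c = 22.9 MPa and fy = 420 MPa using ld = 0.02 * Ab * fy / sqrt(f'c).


Ab = pi * 40^2 / 4 = 1256.637 mm2
ld = 0.02 * 1256.637 * 420 / sqrt(22.9)
= 2205.8 mm

2205.8


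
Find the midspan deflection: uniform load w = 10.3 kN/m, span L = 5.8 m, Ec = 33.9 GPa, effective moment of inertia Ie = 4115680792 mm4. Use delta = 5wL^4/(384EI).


Convert: L = 5.8 m = 5800 mm, Ec = 33.9 GPa = 33900 MPa
delta = 5 * 10.3 * 5800^4 / (384 * 33900 * 4115680792)
= 1.09 mm

1.09


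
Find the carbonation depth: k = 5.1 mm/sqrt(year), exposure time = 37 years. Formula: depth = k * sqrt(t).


depth = k * sqrt(t)
= 5.1 * sqrt(37)
= 31.02 mm

31.02


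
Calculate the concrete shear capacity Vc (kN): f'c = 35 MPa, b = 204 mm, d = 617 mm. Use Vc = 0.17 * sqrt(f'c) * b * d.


Vc = 0.17 * sqrt(35) * 204 * 617 / 1000
= 126.59 kN

126.59


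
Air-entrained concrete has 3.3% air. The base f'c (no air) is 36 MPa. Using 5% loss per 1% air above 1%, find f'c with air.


Strength loss = (3.3 - 1) * 5 = 11.5%
f'c = 36 * (1 - 11.5/100)
= 31.86 MPa

31.86


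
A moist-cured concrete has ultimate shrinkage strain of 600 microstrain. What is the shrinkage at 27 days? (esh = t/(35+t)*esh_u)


esh(27) = 27 / (35 + 27) * 600
= 27 / 62 * 600
= 261.3 microstrain

261.3


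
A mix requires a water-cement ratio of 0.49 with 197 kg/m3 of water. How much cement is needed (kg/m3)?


Cement = water / (w/c)
= 197 / 0.49
= 402.0 kg/m3

402.0


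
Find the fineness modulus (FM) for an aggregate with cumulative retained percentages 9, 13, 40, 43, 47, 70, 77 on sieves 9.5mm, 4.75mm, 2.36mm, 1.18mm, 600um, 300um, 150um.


FM = sum(cumulative % retained) / 100
= 299 / 100
= 2.99

2.99


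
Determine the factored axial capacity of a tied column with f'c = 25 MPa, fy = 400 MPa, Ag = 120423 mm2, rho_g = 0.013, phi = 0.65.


Ast = rho * Ag = 0.013 * 120423 = 1565.499 mm2
phi*Pn = 0.65 * 0.80 * (0.85 * 25 * (120423 - 1565.499) + 400 * 1565.499) / 1000
= 1639.0 kN

1639.0


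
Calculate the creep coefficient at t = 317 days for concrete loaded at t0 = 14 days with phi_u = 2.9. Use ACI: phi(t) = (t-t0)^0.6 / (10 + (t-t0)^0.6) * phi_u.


dt = 317 - 14 = 303
phi = 303^0.6 / (10 + 303^0.6) * 2.9
= 2.19

2.19


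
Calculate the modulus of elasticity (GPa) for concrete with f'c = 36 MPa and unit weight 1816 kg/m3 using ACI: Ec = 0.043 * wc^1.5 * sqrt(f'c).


Ec = 0.043 * 1816^1.5 * sqrt(36) / 1000
= 19.97 GPa

19.97


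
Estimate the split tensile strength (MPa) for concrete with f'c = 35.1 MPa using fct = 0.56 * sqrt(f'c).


fct = 0.56 * sqrt(35.1)
= 0.56 * 5.925
= 3.318 MPa

3.318


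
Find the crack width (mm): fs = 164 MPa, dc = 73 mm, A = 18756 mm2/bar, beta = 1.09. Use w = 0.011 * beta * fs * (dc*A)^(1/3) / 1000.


w = 0.011 * beta * fs * (dc * A)^(1/3) / 1000
= 0.011 * 1.09 * 164 * (73 * 18756)^(1/3) / 1000
= 0.218 mm

0.218


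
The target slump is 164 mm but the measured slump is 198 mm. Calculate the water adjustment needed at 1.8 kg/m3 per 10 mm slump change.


Difference = 164 - 198 = -34 mm
Water adjustment = -34 * 1.8 / 10 = -6.1 kg/m3

-6.1


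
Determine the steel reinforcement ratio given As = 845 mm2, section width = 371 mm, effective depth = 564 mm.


rho = As / (b * d)
= 845 / (371 * 564)
= 0.004

0.004


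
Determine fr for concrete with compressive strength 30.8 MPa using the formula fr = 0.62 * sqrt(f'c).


fr = 0.62 * sqrt(30.8)
= 3.441 MPa

3.441


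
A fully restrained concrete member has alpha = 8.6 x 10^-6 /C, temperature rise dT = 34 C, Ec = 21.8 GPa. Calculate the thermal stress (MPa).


sigma = alpha * dT * Ec
= 8.6e-6 * 34 * 21.8 * 1000
= 6.374 MPa

6.374


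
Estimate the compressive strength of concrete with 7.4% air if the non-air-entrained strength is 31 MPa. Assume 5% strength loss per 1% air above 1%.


Strength loss = (7.4 - 1) * 5 = 32.0%
f'c = 31 * (1 - 32.0/100)
= 21.08 MPa

21.08


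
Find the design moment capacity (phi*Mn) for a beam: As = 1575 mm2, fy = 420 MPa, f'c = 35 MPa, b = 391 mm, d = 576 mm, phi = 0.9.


a = As * fy / (0.85 * f'c * b)
= 1575 * 420 / (0.85 * 35 * 391)
= 56.8678 mm
Mn = As * fy * (d - a/2) / 10^6
= 362.215 kN-m
phi*Mn = 0.9 * 362.215 = 325.99 kN-m

325.99


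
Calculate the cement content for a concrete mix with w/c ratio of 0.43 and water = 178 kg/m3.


Cement = water / (w/c)
= 178 / 0.43
= 414.0 kg/m3

414.0


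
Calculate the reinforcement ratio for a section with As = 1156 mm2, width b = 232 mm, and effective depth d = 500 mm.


rho = As / (b * d)
= 1156 / (232 * 500)
= 0.01

0.01


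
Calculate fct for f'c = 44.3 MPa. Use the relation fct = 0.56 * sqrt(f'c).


fct = 0.56 * sqrt(44.3)
= 0.56 * 6.656
= 3.727 MPa

3.727


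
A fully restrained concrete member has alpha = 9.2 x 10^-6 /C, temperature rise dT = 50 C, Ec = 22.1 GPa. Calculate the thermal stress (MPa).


sigma = alpha * dT * Ec
= 9.2e-6 * 50 * 22.1 * 1000
= 10.166 MPa

10.166


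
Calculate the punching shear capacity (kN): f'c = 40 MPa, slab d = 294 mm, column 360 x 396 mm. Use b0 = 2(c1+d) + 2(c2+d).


b0 = 2*(360 + 294) + 2*(396 + 294) = 2688 mm
Vc = 0.33 * sqrt(40) * 2688 * 294 / 1000
= 1649.38 kN

1649.38


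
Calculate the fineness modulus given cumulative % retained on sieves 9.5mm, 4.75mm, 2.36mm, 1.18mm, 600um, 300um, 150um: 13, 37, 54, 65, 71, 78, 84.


FM = sum(cumulative % retained) / 100
= 402 / 100
= 4.02

4.02


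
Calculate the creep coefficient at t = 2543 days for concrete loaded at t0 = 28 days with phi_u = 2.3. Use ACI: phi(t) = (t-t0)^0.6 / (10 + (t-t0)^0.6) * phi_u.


dt = 2543 - 28 = 2515
phi = 2515^0.6 / (10 + 2515^0.6) * 2.3
= 2.108

2.108


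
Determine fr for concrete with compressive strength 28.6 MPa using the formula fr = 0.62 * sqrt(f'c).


fr = 0.62 * sqrt(28.6)
= 3.316 MPa

3.316


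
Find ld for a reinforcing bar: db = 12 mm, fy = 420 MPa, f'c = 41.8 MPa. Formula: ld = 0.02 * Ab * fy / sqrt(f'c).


Ab = pi * 12^2 / 4 = 113.097 mm2
ld = 0.02 * 113.097 * 420 / sqrt(41.8)
= 146.9 mm

146.9


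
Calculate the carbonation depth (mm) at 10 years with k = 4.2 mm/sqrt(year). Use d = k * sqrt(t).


depth = k * sqrt(t)
= 4.2 * sqrt(10)
= 13.28 mm

13.28


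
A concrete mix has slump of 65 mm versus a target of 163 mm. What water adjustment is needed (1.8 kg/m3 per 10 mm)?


Difference = 163 - 65 = 98 mm
Water adjustment = 98 * 1.8 / 10 = 17.6 kg/m3

17.6


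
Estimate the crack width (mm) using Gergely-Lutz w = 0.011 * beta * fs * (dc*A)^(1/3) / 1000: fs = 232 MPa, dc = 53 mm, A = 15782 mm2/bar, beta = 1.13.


w = 0.011 * beta * fs * (dc * A)^(1/3) / 1000
= 0.011 * 1.13 * 232 * (53 * 15782)^(1/3) / 1000
= 0.272 mm

0.272


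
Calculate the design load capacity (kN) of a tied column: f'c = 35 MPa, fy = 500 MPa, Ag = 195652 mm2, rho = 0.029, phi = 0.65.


Ast = rho * Ag = 0.029 * 195652 = 5673.908 mm2
phi*Pn = 0.65 * 0.80 * (0.85 * 35 * (195652 - 5673.908) + 500 * 5673.908) / 1000
= 4414.18 kN

4414.18


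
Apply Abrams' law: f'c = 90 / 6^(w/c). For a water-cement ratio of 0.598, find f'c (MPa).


f'c = 90 / 6^0.598
= 90 / 2.92
= 30.83 MPa

30.83


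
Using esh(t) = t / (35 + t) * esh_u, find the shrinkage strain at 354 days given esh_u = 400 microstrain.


esh(354) = 354 / (35 + 354) * 400
= 354 / 389 * 400
= 364.0 microstrain

364.0


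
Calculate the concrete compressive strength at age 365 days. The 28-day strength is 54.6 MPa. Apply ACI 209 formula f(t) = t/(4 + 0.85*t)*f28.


f(365) = 365 / (4 + 0.85 * 365) * 54.6
= 365 / 314.25 * 54.6
= 63.42 MPa

63.42


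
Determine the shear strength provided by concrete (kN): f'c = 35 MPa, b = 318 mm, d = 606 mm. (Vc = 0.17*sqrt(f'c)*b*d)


Vc = 0.17 * sqrt(35) * 318 * 606 / 1000
= 193.81 kN

193.81


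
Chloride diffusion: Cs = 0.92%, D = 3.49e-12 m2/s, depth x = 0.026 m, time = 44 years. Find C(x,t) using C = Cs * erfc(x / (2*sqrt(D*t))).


t_seconds = 44 * 365.25 * 24 * 3600 = 1388534400.0 s
arg = 0.026 / (2 * sqrt(3.49e-12 * 1388534400.0))
= 0.1867
erfc(0.1867) = 0.7917
C = 0.92 * 0.7917 = 0.7284%

0.7284


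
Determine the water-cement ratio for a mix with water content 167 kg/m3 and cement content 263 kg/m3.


w/c = water / cement
w/c = 167 / 263 = 0.635

0.635


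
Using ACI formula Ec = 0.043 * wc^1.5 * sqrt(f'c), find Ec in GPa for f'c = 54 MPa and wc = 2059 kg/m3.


Ec = 0.043 * 2059^1.5 * sqrt(54) / 1000
= 29.52 GPa

29.52


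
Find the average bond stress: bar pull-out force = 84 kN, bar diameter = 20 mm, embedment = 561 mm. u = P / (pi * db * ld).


u = P / (pi * db * ld)
= 84 * 1000 / (pi * 20 * 561)
= 2.383 MPa

2.383


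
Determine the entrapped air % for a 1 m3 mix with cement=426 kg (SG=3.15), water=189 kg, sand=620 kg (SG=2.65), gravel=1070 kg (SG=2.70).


Vol cement = 426 / (3.15 * 1000) = 0.135238 m3
Vol water = 189 / 1000 = 0.189 m3
Vol sand = 620 / (2.65 * 1000) = 0.233962 m3
Vol gravel = 1070 / (2.70 * 1000) = 0.396296 m3
Total solid + water volume = 0.954497 m3
Air = (1 - 0.954497) * 100 = 4.55%

4.55


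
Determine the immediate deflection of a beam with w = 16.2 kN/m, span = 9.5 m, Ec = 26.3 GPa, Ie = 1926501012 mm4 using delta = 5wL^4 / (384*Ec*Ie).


Convert: L = 9.5 m = 9500 mm, Ec = 26.3 GPa = 26300 MPa
delta = 5 * 16.2 * 9500^4 / (384 * 26300 * 1926501012)
= 33.91 mm

33.91


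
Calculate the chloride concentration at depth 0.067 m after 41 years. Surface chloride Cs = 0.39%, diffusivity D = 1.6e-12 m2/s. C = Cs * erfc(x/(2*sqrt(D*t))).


t_seconds = 41 * 365.25 * 24 * 3600 = 1293861600.0 s
arg = 0.067 / (2 * sqrt(1.6e-12 * 1293861600.0))
= 0.7363
erfc(0.7363) = 0.2978
C = 0.39 * 0.2978 = 0.1161%

0.1161


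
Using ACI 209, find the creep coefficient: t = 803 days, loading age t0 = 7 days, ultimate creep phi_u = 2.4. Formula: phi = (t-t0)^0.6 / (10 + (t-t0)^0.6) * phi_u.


dt = 803 - 7 = 796
phi = 796^0.6 / (10 + 796^0.6) * 2.4
= 2.031

2.031


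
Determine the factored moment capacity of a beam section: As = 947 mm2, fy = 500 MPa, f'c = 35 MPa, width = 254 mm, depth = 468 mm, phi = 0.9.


a = As * fy / (0.85 * f'c * b)
= 947 * 500 / (0.85 * 35 * 254)
= 62.6613 mm
Mn = As * fy * (d - a/2) / 10^6
= 206.7629 kN-m
phi*Mn = 0.9 * 206.7629 = 186.09 kN-m

186.09


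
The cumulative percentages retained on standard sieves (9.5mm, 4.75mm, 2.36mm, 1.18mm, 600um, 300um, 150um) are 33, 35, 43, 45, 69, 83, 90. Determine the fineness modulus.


FM = sum(cumulative % retained) / 100
= 398 / 100
= 3.98

3.98


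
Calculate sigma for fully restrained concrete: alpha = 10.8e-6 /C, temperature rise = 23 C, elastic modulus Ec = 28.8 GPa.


sigma = alpha * dT * Ec
= 10.8e-6 * 23 * 28.8 * 1000
= 7.154 MPa

7.154


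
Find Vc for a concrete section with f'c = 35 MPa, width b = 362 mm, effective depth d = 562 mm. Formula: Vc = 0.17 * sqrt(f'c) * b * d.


Vc = 0.17 * sqrt(35) * 362 * 562 / 1000
= 204.61 kN

204.61


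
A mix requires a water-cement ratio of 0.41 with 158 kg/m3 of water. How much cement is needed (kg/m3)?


Cement = water / (w/c)
= 158 / 0.41
= 385.4 kg/m3

385.4


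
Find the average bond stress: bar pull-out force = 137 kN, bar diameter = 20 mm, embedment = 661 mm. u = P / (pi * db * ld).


u = P / (pi * db * ld)
= 137 * 1000 / (pi * 20 * 661)
= 3.299 MPa

3.299


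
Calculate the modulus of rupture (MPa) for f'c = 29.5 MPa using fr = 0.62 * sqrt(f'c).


fr = 0.62 * sqrt(29.5)
= 3.367 MPa

3.367


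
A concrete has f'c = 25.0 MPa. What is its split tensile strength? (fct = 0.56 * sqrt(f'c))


fct = 0.56 * sqrt(25.0)
= 0.56 * 5.0
= 2.8 MPa

2.8


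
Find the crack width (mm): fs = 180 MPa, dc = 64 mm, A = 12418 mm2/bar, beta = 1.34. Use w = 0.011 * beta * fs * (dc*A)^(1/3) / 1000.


w = 0.011 * beta * fs * (dc * A)^(1/3) / 1000
= 0.011 * 1.34 * 180 * (64 * 12418)^(1/3) / 1000
= 0.246 mm

0.246


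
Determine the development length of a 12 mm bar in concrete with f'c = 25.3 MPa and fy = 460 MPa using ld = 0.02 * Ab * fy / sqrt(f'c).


Ab = pi * 12^2 / 4 = 113.097 mm2
ld = 0.02 * 113.097 * 460 / sqrt(25.3)
= 206.9 mm

206.9


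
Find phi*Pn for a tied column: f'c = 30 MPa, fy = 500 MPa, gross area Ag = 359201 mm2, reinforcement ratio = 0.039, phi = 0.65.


Ast = rho * Ag = 0.039 * 359201 = 14008.839 mm2
phi*Pn = 0.65 * 0.80 * (0.85 * 30 * (359201 - 14008.839) + 500 * 14008.839) / 1000
= 8219.55 kN

8219.55


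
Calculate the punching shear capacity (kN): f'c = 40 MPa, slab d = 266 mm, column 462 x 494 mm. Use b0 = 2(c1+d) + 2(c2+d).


b0 = 2*(462 + 266) + 2*(494 + 266) = 2976 mm
Vc = 0.33 * sqrt(40) * 2976 * 266 / 1000
= 1652.18 kN

1652.18


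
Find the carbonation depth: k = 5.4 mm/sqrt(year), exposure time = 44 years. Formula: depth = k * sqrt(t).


depth = k * sqrt(t)
= 5.4 * sqrt(44)
= 35.82 mm

35.82


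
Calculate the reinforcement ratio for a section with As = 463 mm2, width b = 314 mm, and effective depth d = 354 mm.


rho = As / (b * d)
= 463 / (314 * 354)
= 0.0042

0.0042


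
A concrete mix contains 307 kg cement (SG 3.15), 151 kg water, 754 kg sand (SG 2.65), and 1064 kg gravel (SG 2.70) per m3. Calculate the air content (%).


Vol cement = 307 / (3.15 * 1000) = 0.09746 m3
Vol water = 151 / 1000 = 0.151 m3
Vol sand = 754 / (2.65 * 1000) = 0.284528 m3
Vol gravel = 1064 / (2.70 * 1000) = 0.394074 m3
Total solid + water volume = 0.927063 m3
Air = (1 - 0.927063) * 100 = 7.29%

7.29


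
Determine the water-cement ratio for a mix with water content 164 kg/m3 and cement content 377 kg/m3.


w/c = water / cement
w/c = 164 / 377 = 0.435

0.435


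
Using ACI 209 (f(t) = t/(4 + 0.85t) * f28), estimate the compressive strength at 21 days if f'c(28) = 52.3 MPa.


f(21) = 21 / (4 + 0.85 * 21) * 52.3
= 21 / 21.85 * 52.3
= 50.27 MPa

50.27


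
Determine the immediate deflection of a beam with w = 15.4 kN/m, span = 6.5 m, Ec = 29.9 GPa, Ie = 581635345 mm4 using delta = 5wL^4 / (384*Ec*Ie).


Convert: L = 6.5 m = 6500 mm, Ec = 29.9 GPa = 29900 MPa
delta = 5 * 15.4 * 6500^4 / (384 * 29900 * 581635345)
= 20.58 mm

20.58


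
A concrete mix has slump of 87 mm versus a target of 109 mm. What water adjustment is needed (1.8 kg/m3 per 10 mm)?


Difference = 109 - 87 = 22 mm
Water adjustment = 22 * 1.8 / 10 = 4.0 kg/m3

4.0


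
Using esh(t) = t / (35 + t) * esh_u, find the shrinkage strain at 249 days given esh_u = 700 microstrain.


esh(249) = 249 / (35 + 249) * 700
= 249 / 284 * 700
= 613.7 microstrain

613.7


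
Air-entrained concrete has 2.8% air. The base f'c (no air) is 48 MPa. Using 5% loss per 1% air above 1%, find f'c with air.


Strength loss = (2.8 - 1) * 5 = 9.0%
f'c = 48 * (1 - 9.0/100)
= 43.68 MPa

43.68


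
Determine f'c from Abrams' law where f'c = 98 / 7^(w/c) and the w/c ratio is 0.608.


f'c = 98 / 7^0.608
= 98 / 3.265
= 30.02 MPa

30.02


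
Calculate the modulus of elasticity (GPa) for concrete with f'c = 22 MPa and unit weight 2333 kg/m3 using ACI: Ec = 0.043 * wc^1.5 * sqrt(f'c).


Ec = 0.043 * 2333^1.5 * sqrt(22) / 1000
= 22.73 GPa

22.73


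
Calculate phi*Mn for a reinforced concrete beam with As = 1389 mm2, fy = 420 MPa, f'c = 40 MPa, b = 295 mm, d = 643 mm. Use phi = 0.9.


a = As * fy / (0.85 * f'c * b)
= 1389 * 420 / (0.85 * 40 * 295)
= 58.1635 mm
Mn = As * fy * (d - a/2) / 10^6
= 358.1476 kN-m
phi*Mn = 0.9 * 358.1476 = 322.33 kN-m

322.33


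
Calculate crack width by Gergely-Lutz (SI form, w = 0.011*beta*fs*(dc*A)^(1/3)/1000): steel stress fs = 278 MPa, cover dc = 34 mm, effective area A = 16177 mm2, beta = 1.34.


w = 0.011 * beta * fs * (dc * A)^(1/3) / 1000
= 0.011 * 1.34 * 278 * (34 * 16177)^(1/3) / 1000
= 0.336 mm

0.336


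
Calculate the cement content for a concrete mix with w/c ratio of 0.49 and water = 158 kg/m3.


Cement = water / (w/c)
= 158 / 0.49
= 322.4 kg/m3

322.4


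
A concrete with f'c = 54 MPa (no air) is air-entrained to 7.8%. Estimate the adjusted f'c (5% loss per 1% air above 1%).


Strength loss = (7.8 - 1) * 5 = 34.0%
f'c = 54 * (1 - 34.0/100)
= 35.64 MPa

35.64


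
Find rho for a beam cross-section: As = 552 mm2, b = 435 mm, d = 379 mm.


rho = As / (b * d)
= 552 / (435 * 379)
= 0.0033

0.0033


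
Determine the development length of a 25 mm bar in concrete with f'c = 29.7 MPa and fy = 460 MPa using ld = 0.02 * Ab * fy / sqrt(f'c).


Ab = pi * 25^2 / 4 = 490.874 mm2
ld = 0.02 * 490.874 * 460 / sqrt(29.7)
= 828.7 mm

828.7


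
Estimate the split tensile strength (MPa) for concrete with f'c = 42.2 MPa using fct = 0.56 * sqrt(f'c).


fct = 0.56 * sqrt(42.2)
= 0.56 * 6.496
= 3.638 MPa

3.638


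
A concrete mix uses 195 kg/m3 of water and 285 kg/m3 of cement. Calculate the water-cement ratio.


w/c = water / cement
w/c = 195 / 285 = 0.684

0.684


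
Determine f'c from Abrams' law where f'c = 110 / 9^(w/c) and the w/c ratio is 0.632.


f'c = 110 / 9^0.632
= 110 / 4.009
= 27.44 MPa

27.44


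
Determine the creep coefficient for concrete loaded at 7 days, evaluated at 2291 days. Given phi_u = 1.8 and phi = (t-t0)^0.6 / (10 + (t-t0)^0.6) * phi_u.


dt = 2291 - 7 = 2284
phi = 2284^0.6 / (10 + 2284^0.6) * 1.8
= 1.642

1.642


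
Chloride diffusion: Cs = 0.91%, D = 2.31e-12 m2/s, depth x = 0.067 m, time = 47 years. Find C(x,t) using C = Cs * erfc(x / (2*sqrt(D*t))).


t_seconds = 47 * 365.25 * 24 * 3600 = 1483207200.0 s
arg = 0.067 / (2 * sqrt(2.31e-12 * 1483207200.0))
= 0.5723
erfc(0.5723) = 0.4183
C = 0.91 * 0.4183 = 0.3806%

0.3806


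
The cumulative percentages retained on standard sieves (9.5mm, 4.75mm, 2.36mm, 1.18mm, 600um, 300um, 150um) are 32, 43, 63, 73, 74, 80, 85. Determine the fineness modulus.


FM = sum(cumulative % retained) / 100
= 450 / 100
= 4.5

4.5


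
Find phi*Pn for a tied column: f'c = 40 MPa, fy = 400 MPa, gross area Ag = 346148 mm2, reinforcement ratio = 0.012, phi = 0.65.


Ast = rho * Ag = 0.012 * 346148 = 4153.776 mm2
phi*Pn = 0.65 * 0.80 * (0.85 * 40 * (346148 - 4153.776) + 400 * 4153.776) / 1000
= 6910.44 kN

6910.44


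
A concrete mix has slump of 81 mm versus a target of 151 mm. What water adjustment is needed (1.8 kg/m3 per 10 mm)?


Difference = 151 - 81 = 70 mm
Water adjustment = 70 * 1.8 / 10 = 12.6 kg/m3

12.6


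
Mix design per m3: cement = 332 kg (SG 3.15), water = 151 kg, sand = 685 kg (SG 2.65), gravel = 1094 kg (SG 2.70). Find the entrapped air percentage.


Vol cement = 332 / (3.15 * 1000) = 0.105397 m3
Vol water = 151 / 1000 = 0.151 m3
Vol sand = 685 / (2.65 * 1000) = 0.258491 m3
Vol gravel = 1094 / (2.70 * 1000) = 0.405185 m3
Total solid + water volume = 0.920073 m3
Air = (1 - 0.920073) * 100 = 7.99%

7.99


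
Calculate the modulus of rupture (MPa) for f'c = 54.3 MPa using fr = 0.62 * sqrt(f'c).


fr = 0.62 * sqrt(54.3)
= 4.569 MPa

4.569


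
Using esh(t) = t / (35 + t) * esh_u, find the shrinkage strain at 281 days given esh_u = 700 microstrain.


esh(281) = 281 / (35 + 281) * 700
= 281 / 316 * 700
= 622.5 microstrain

622.5


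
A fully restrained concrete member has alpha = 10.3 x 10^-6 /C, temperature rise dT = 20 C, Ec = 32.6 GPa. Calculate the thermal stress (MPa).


sigma = alpha * dT * Ec
= 10.3e-6 * 20 * 32.6 * 1000
= 6.716 MPa

6.716


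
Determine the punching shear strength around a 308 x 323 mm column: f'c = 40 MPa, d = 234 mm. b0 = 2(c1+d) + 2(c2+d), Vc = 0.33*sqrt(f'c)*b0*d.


b0 = 2*(308 + 234) + 2*(323 + 234) = 2198 mm
Vc = 0.33 * sqrt(40) * 2198 * 234 / 1000
= 1073.46 kN

1073.46


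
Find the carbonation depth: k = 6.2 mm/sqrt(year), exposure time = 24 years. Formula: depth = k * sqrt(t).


depth = k * sqrt(t)
= 6.2 * sqrt(24)
= 30.37 mm

30.37


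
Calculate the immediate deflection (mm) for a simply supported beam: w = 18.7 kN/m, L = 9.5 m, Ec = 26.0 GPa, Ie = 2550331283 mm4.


Convert: L = 9.5 m = 9500 mm, Ec = 26.0 GPa = 26000 MPa
delta = 5 * 18.7 * 9500^4 / (384 * 26000 * 2550331283)
= 29.91 mm

29.91


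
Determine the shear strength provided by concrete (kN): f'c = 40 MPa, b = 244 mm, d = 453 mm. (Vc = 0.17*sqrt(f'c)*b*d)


Vc = 0.17 * sqrt(40) * 244 * 453 / 1000
= 118.84 kN

118.84


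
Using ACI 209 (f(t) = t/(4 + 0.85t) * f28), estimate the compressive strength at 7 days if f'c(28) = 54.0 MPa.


f(7) = 7 / (4 + 0.85 * 7) * 54.0
= 7 / 9.95 * 54.0
= 37.99 MPa

37.99


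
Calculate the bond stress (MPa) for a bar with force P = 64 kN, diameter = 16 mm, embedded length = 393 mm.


u = P / (pi * db * ld)
= 64 * 1000 / (pi * 16 * 393)
= 3.24 MPa

3.24


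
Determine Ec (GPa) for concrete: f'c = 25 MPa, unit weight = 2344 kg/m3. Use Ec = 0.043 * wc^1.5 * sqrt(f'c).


Ec = 0.043 * 2344^1.5 * sqrt(25) / 1000
= 24.4 GPa

24.4


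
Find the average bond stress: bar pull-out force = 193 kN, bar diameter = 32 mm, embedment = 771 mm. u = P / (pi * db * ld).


u = P / (pi * db * ld)
= 193 * 1000 / (pi * 32 * 771)
= 2.49 MPa

2.49


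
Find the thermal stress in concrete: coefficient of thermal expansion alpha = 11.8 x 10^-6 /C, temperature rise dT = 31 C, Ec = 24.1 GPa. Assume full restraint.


sigma = alpha * dT * Ec
= 11.8e-6 * 31 * 24.1 * 1000
= 8.816 MPa

8.816


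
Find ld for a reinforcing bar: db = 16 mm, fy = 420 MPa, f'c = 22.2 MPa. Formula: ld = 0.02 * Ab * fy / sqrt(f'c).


Ab = pi * 16^2 / 4 = 201.062 mm2
ld = 0.02 * 201.062 * 420 / sqrt(22.2)
= 358.5 mm

358.5


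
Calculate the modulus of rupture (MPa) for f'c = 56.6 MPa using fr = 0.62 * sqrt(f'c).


fr = 0.62 * sqrt(56.6)
= 4.664 MPa

4.664


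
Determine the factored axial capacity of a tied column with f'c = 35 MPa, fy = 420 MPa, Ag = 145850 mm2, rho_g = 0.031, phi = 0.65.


Ast = rho * Ag = 0.031 * 145850 = 4521.35 mm2
phi*Pn = 0.65 * 0.80 * (0.85 * 35 * (145850 - 4521.35) + 420 * 4521.35) / 1000
= 3173.82 kN

3173.82


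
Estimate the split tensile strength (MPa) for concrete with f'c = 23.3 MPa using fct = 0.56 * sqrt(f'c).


fct = 0.56 * sqrt(23.3)
= 0.56 * 4.827
= 2.703 MPa

2.703


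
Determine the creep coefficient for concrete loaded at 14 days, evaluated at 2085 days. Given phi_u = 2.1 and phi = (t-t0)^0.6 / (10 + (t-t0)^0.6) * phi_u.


dt = 2085 - 14 = 2071
phi = 2071^0.6 / (10 + 2071^0.6) * 2.1
= 1.905

1.905


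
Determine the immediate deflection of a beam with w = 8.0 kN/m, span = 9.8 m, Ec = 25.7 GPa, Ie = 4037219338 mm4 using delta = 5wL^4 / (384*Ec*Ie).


Convert: L = 9.8 m = 9800 mm, Ec = 25.7 GPa = 25700 MPa
delta = 5 * 8.0 * 9800^4 / (384 * 25700 * 4037219338)
= 9.26 mm

9.26


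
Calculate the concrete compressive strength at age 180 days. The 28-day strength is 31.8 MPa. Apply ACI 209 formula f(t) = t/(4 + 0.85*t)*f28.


f(180) = 180 / (4 + 0.85 * 180) * 31.8
= 180 / 157.0 * 31.8
= 36.46 MPa

36.46


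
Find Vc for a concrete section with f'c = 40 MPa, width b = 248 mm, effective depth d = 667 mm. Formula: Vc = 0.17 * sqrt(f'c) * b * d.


Vc = 0.17 * sqrt(40) * 248 * 667 / 1000
= 177.85 kN

177.85


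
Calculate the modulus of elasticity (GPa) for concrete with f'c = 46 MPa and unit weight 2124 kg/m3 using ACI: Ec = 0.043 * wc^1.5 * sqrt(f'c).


Ec = 0.043 * 2124^1.5 * sqrt(46) / 1000
= 28.55 GPa

28.55


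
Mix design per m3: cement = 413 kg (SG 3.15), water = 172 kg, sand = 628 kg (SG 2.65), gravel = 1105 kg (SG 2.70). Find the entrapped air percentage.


Vol cement = 413 / (3.15 * 1000) = 0.131111 m3
Vol water = 172 / 1000 = 0.172 m3
Vol sand = 628 / (2.65 * 1000) = 0.236981 m3
Vol gravel = 1105 / (2.70 * 1000) = 0.409259 m3
Total solid + water volume = 0.949352 m3
Air = (1 - 0.949352) * 100 = 5.06%

5.06


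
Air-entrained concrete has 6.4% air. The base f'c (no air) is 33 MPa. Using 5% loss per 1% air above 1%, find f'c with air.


Strength loss = (6.4 - 1) * 5 = 27.0%
f'c = 33 * (1 - 27.0/100)
= 24.09 MPa

24.09


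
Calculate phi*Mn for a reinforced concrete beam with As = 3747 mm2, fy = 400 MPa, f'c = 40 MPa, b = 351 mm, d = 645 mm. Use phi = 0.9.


a = As * fy / (0.85 * f'c * b)
= 3747 * 400 / (0.85 * 40 * 351)
= 125.5907 mm
Mn = As * fy * (d - a/2) / 10^6
= 872.6083 kN-m
phi*Mn = 0.9 * 872.6083 = 785.35 kN-m

785.35


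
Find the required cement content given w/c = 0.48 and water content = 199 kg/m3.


Cement = water / (w/c)
= 199 / 0.48
= 414.6 kg/m3

414.6


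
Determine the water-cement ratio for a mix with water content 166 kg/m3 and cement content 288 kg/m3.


w/c = water / cement
w/c = 166 / 288 = 0.576

0.576


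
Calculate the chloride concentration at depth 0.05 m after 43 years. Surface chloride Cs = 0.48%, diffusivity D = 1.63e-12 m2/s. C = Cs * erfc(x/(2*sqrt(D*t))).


t_seconds = 43 * 365.25 * 24 * 3600 = 1356976800.0 s
arg = 0.05 / (2 * sqrt(1.63e-12 * 1356976800.0))
= 0.5316
erfc(0.5316) = 0.4522
C = 0.48 * 0.4522 = 0.2171%

0.2171


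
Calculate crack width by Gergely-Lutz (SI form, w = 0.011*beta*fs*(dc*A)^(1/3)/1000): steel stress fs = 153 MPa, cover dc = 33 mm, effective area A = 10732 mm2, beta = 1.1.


w = 0.011 * beta * fs * (dc * A)^(1/3) / 1000
= 0.011 * 1.1 * 153 * (33 * 10732)^(1/3) / 1000
= 0.131 mm

0.131


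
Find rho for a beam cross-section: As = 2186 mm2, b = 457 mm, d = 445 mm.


rho = As / (b * d)
= 2186 / (457 * 445)
= 0.0107

0.0107


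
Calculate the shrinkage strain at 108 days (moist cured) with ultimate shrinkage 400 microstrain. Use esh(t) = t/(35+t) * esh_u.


esh(108) = 108 / (35 + 108) * 400
= 108 / 143 * 400
= 302.1 microstrain

302.1


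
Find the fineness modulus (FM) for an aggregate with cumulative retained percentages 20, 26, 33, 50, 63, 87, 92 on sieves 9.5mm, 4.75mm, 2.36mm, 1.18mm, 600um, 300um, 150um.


FM = sum(cumulative % retained) / 100
= 371 / 100
= 3.71

3.71


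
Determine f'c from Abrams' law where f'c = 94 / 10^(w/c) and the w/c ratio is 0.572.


f'c = 94 / 10^0.572
= 94 / 3.733
= 25.18 MPa

25.18


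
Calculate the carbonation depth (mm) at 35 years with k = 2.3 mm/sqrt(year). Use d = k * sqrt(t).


depth = k * sqrt(t)
= 2.3 * sqrt(35)
= 13.61 mm

13.61


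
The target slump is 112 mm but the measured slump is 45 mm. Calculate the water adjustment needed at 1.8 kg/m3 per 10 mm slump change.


Difference = 112 - 45 = 67 mm
Water adjustment = 67 * 1.8 / 10 = 12.1 kg/m3

12.1


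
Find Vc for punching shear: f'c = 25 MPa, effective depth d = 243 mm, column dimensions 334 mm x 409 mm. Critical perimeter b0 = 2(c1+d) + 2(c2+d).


b0 = 2*(334 + 243) + 2*(409 + 243) = 2458 mm
Vc = 0.33 * sqrt(25) * 2458 * 243 / 1000
= 985.54 kN

985.54


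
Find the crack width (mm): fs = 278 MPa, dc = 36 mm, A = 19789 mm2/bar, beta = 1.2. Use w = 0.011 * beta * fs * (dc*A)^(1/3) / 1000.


w = 0.011 * beta * fs * (dc * A)^(1/3) / 1000
= 0.011 * 1.2 * 278 * (36 * 19789)^(1/3) / 1000
= 0.328 mm

0.328


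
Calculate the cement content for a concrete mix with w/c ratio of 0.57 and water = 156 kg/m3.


Cement = water / (w/c)
= 156 / 0.57
= 273.7 kg/m3

273.7


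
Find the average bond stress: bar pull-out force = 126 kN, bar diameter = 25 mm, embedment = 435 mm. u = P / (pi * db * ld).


u = P / (pi * db * ld)
= 126 * 1000 / (pi * 25 * 435)
= 3.688 MPa

3.688


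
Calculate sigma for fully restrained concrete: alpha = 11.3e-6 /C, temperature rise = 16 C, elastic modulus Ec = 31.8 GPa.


sigma = alpha * dT * Ec
= 11.3e-6 * 16 * 31.8 * 1000
= 5.749 MPa

5.749


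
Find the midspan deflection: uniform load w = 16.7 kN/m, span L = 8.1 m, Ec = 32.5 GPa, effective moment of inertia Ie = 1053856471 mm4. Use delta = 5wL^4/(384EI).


Convert: L = 8.1 m = 8100 mm, Ec = 32.5 GPa = 32500 MPa
delta = 5 * 16.7 * 8100^4 / (384 * 32500 * 1053856471)
= 27.33 mm

27.33


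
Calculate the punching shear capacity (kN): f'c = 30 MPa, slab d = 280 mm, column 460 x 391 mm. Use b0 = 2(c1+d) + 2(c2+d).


b0 = 2*(460 + 280) + 2*(391 + 280) = 2822 mm
Vc = 0.33 * sqrt(30) * 2822 * 280 / 1000
= 1428.2 kN

1428.2


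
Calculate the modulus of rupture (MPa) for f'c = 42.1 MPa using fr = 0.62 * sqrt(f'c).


fr = 0.62 * sqrt(42.1)
= 4.023 MPa

4.023


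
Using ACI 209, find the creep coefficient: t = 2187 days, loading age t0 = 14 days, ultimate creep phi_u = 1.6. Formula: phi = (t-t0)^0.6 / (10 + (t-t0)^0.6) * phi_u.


dt = 2187 - 14 = 2173
phi = 2173^0.6 / (10 + 2173^0.6) * 1.6
= 1.455

1.455


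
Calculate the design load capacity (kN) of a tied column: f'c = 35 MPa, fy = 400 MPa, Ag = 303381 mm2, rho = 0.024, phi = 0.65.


Ast = rho * Ag = 0.024 * 303381 = 7281.144 mm2
phi*Pn = 0.65 * 0.80 * (0.85 * 35 * (303381 - 7281.144) + 400 * 7281.144) / 1000
= 6095.14 kN

6095.14


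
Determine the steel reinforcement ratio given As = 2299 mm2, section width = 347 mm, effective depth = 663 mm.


rho = As / (b * d)
= 2299 / (347 * 663)
= 0.01

0.01


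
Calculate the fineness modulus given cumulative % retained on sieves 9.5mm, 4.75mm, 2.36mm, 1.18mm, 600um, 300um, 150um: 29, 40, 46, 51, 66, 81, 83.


FM = sum(cumulative % retained) / 100
= 396 / 100
= 3.96

3.96


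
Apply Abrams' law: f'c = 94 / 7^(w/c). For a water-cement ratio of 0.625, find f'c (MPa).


f'c = 94 / 7^0.625
= 94 / 3.374
= 27.86 MPa

27.86


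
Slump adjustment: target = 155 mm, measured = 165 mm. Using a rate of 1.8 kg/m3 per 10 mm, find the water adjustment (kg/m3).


Difference = 155 - 165 = -10 mm
Water adjustment = -10 * 1.8 / 10 = -1.8 kg/m3

-1.8


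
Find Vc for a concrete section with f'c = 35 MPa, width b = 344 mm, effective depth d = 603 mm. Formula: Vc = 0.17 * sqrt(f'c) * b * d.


Vc = 0.17 * sqrt(35) * 344 * 603 / 1000
= 208.62 kN

208.62


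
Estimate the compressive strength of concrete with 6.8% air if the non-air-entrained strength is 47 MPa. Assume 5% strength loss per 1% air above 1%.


Strength loss = (6.8 - 1) * 5 = 29.0%
f'c = 47 * (1 - 29.0/100)
= 33.37 MPa

33.37


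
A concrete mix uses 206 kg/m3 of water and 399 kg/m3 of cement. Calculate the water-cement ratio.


w/c = water / cement
w/c = 206 / 399 = 0.516

0.516


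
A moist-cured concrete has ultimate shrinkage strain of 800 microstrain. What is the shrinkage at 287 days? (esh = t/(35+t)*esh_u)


esh(287) = 287 / (35 + 287) * 800
= 287 / 322 * 800
= 713.0 microstrain

713.0


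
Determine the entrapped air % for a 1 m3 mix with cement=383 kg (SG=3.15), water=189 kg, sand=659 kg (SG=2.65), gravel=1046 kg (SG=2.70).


Vol cement = 383 / (3.15 * 1000) = 0.121587 m3
Vol water = 189 / 1000 = 0.189 m3
Vol sand = 659 / (2.65 * 1000) = 0.248679 m3
Vol gravel = 1046 / (2.70 * 1000) = 0.387407 m3
Total solid + water volume = 0.946674 m3
Air = (1 - 0.946674) * 100 = 5.33%

5.33


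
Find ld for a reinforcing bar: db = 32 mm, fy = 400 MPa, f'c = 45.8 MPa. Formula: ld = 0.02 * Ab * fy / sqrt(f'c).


Ab = pi * 32^2 / 4 = 804.248 mm2
ld = 0.02 * 804.248 * 400 / sqrt(45.8)
= 950.7 mm

950.7


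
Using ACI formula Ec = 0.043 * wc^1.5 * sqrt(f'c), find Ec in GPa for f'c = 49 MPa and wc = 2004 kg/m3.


Ec = 0.043 * 2004^1.5 * sqrt(49) / 1000
= 27.0 GPa

27.0
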